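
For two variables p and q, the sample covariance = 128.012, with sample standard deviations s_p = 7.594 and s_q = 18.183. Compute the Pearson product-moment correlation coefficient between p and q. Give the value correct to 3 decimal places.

0.927

r = Cov(p,q) / (s_p · s_q) = 128.012 / (7.594 × 18.183)
  = 128.012 / 138.0817 ≈ 0.927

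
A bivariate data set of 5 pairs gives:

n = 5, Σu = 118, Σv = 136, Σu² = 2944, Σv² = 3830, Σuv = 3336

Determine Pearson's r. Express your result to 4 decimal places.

r = (nΣuv − ΣuΣv) / √[(nΣu² − (Σu)²)(nΣv² − (Σv)²)]
Numerator: 5×3336 − 118×136 = 632
Denominator: √[(14720 − 13924)(19150 − 18496)] = √[796 × 654] = 721.5151
r = 632 / 721.5151 ≈ 0.8759

0.8759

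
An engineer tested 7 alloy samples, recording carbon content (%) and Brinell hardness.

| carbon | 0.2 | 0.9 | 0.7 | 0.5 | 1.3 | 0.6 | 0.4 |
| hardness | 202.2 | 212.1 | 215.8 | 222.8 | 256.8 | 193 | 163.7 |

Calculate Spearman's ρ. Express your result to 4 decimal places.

0.6071

Rank carbon: 1, 6, 5, 3, 7, 4, 2
Rank hardness: 3, 4, 5, 6, 7, 2, 1
d = rank(carbon) − rank(hardness): -2, 2, 0, -3, 0, 2, 1; Σd² = 22
ρ = 1 − 6Σd² / [n(n²−1)] = 1 − 6×22 / (7×48) = 1 − 132/336 ≈ 0.6071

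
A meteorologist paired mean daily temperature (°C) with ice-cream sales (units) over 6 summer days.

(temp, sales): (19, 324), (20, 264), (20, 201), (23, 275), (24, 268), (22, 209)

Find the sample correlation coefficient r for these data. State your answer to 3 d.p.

-0.142

n = 6, Σx = 128, Σy = 1541, Σx² = 2750, Σy² = 406203, Σxy = 32811
nΣxy − ΣxΣy = 196866 − 197248 = -382
nΣx² − (Σx)² = 16500 − 16384 = 116; nΣy² − (Σy)² = 2437218 − 2374681 = 62537
r = -382 / √(116 × 62537) = -382 / 2693.3793 ≈ -0.142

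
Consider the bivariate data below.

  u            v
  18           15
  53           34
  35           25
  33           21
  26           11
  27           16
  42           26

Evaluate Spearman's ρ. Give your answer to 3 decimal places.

0.964

Rank u: 1, 7, 5, 4, 2, 3, 6
Rank v: 2, 7, 5, 4, 1, 3, 6
d = rank(u) − rank(v): -1, 0, 0, 0, 1, 0, 0; Σd² = 2
ρ = 1 − 6Σd² / [n(n²−1)] = 1 − 6×2 / (7×48) = 1 − 12/336 ≈ 0.964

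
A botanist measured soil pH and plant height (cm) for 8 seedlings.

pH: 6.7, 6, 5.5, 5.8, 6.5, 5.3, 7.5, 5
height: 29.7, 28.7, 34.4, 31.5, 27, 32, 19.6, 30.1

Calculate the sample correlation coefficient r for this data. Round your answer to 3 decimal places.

-0.820

n = 8, Σx = 48.3, Σy = 233, Σx² = 296.37, Σy² = 6924.56, Σxy = 1385.69
nΣxy − ΣxΣy = 11085.52 − 11253.9 = -168.38
nΣx² − (Σx)² = 2370.96 − 2332.89 = 38.07; nΣy² − (Σy)² = 55396.48 − 54289 = 1107.48
r = -168.38 / √(38.07 × 1107.48) = -168.38 / 205.3333 ≈ -0.820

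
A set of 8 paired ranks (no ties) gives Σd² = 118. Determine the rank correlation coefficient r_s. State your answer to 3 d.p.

-0.405

ρ = 1 − 6Σd² / [n(n²−1)] = 1 − 6×118 / (8×63)
  = 1 − 708/504 = 1 − 1.4048 ≈ -0.405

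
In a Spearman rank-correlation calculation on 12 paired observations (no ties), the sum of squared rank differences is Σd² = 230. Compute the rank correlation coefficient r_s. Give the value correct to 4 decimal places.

ρ = 1 − 6Σd² / [n(n²−1)] = 1 − 6×230 / (12×143)
  = 1 − 1380/1716 = 1 − 0.80420 ≈ 0.1958

0.1958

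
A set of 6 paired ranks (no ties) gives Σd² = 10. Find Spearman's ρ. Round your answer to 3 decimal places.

ρ = 1 − 6Σd² / [n(n²−1)] = 1 − 6×10 / (6×35)
  = 1 − 60/210 = 1 − 0.2857 ≈ 0.714

0.714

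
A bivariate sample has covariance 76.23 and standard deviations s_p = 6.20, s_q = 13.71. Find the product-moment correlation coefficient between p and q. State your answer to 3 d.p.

0.897

r = Cov(p,q) / (s_p · s_q) = 76.23 / (6.20 × 13.71)
  = 76.23 / 85.0020 ≈ 0.897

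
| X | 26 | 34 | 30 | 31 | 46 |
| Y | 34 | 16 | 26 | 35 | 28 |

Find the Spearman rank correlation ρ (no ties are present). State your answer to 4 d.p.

-0.3000

Rank X: 1, 4, 2, 3, 5
Rank Y: 4, 1, 2, 5, 3
d = rank(X) − rank(Y): -3, 3, 0, -2, 2; Σd² = 26
ρ = 1 − 6Σd² / [n(n²−1)] = 1 − 6×26 / (5×24) = 1 − 156/120 ≈ -0.3000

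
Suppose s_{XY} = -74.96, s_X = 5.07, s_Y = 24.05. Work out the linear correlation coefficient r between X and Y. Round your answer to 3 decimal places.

r = Cov(X,Y) / (s_X · s_Y) = -74.96 / (5.07 × 24.05)
  = -74.96 / 121.9335 ≈ -0.615

-0.615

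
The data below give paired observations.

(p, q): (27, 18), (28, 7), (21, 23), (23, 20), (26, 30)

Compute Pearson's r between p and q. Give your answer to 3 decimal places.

-0.460

n = 5, Σp = 125, Σq = 98, Σp² = 3159, Σq² = 2202, Σpq = 2405
nΣpq − ΣpΣq = 12025 − 12250 = -225
nΣp² − (Σp)² = 15795 − 15625 = 170; nΣq² − (Σq)² = 11010 − 9604 = 1406
r = -225 / √(170 × 1406) = -225 / 488.8967 ≈ -0.460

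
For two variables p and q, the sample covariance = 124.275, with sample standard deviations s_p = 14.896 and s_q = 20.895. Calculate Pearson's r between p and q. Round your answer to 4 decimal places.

0.3993

r = Cov(p,q) / (s_p · s_q) = 124.275 / (14.896 × 20.895)
  = 124.275 / 311.2519 ≈ 0.3993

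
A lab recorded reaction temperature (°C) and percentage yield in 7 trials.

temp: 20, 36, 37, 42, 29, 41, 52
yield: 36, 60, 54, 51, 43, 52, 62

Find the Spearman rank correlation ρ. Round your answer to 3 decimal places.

Rank temp: 1, 3, 4, 6, 2, 5, 7
Rank yield: 1, 6, 5, 3, 2, 4, 7
d = rank(temp) − rank(yield): 0, -3, -1, 3, 0, 1, 0; Σd² = 20
ρ = 1 − 6Σd² / [n(n²−1)] = 1 − 6×20 / (7×48) = 1 − 120/336 ≈ 0.643

0.643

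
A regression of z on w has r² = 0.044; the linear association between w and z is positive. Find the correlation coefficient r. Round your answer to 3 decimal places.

0.210

|r| = √0.044 = 0.210
The association is positive, so r = 0.210.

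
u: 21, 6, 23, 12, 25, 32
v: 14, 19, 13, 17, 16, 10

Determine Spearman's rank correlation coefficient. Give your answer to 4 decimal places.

Rank u: 3, 1, 4, 2, 5, 6
Rank v: 3, 6, 2, 5, 4, 1
d = rank(u) − rank(v): 0, -5, 2, -3, 1, 5; Σd² = 64
ρ = 1 − 6Σd² / [n(n²−1)] = 1 − 6×64 / (6×35) = 1 − 384/210 ≈ -0.8286

-0.8286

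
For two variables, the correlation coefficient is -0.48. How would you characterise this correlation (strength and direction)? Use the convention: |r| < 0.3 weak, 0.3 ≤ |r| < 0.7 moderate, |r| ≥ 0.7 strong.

r = -0.48 < 0 so the relationship is negative.
|r| = 0.48, which falls in the moderate range.

moderate negative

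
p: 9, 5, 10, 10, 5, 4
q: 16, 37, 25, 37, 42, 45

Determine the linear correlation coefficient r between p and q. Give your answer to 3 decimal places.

-0.708

n = 6, Σp = 43, Σq = 202, Σp² = 347, Σq² = 7408, Σpq = 1339
nΣpq − ΣpΣq = 8034 − 8686 = -652
nΣp² − (Σp)² = 2082 − 1849 = 233; nΣq² − (Σq)² = 44448 − 40804 = 3644
r = -652 / √(233 × 3644) = -652 / 921.4402 ≈ -0.708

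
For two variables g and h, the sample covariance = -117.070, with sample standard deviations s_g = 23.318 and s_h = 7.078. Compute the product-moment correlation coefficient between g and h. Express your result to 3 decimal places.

-0.709

r = Cov(g,h) / (s_g · s_h) = -117.070 / (23.318 × 7.078)
  = -117.070 / 165.0448 ≈ -0.709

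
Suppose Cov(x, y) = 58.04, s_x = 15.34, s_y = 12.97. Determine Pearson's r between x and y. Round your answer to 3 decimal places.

0.292

r = Cov(x,y) / (s_x · s_y) = 58.04 / (15.34 × 12.97)
  = 58.04 / 198.9598 ≈ 0.292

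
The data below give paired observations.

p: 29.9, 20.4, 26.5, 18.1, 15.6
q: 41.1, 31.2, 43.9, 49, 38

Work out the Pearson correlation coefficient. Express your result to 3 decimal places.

0.112

n = 5, Σp = 110.5, Σq = 203.2, Σp² = 2583.39, Σq² = 8434.86, Σpq = 4508.42
nΣpq − ΣpΣq = 22542.1 − 22453.6 = 88.5
nΣp² − (Σp)² = 12916.95 − 12210.25 = 706.7; nΣq² − (Σq)² = 42174.3 − 41290.24 = 884.06
r = 88.5 / √(706.7 × 884.06) = 88.5 / 790.4209 ≈ 0.112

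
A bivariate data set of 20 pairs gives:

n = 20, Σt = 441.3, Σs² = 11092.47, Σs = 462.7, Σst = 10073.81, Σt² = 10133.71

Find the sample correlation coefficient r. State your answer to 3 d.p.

-0.346

r = (nΣst − ΣsΣt) / √[(nΣs² − (Σs)²)(nΣt² − (Σt)²)]
Numerator: 20×10073.81 − 462.7×441.3 = -2713.31
Denominator: √[(221849.4 − 214091.29)(202674.2 − 194745.69)] = √[7758.11 × 7928.51] = 7842.8472
r = -2713.31 / 7842.8472 ≈ -0.346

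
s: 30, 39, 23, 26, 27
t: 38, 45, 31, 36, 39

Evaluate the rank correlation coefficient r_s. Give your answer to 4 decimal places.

Rank s: 4, 5, 1, 2, 3
Rank t: 3, 5, 1, 2, 4
d = rank(s) − rank(t): 1, 0, 0, 0, -1; Σd² = 2
ρ = 1 − 6Σd² / [n(n²−1)] = 1 − 6×2 / (5×24) = 1 − 12/120 ≈ 0.9000

0.9000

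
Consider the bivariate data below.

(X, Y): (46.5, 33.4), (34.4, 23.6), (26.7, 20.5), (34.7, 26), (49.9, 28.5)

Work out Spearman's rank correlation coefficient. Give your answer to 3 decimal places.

0.900

Rank X: 4, 2, 1, 3, 5
Rank Y: 5, 2, 1, 3, 4
d = rank(X) − rank(Y): -1, 0, 0, 0, 1; Σd² = 2
ρ = 1 − 6Σd² / [n(n²−1)] = 1 − 6×2 / (5×24) = 1 − 12/120 ≈ 0.900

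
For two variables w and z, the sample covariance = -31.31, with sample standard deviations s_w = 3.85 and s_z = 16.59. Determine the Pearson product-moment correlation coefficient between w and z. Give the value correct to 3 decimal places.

r = Cov(w,z) / (s_w · s_z) = -31.31 / (3.85 × 16.59)
  = -31.31 / 63.8715 ≈ -0.490

-0.490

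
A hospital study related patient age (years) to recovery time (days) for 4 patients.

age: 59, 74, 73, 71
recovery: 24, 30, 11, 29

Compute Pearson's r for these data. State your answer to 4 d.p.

-0.0632

n = 4, Σx = 277, Σy = 94, Σx² = 19327, Σy² = 2438, Σxy = 6498
nΣxy − ΣxΣy = 25992 − 26038 = -46
nΣx² − (Σx)² = 77308 − 76729 = 579; nΣy² − (Σy)² = 9752 − 8836 = 916
r = -46 / √(579 × 916) = -46 / 728.2609 ≈ -0.0632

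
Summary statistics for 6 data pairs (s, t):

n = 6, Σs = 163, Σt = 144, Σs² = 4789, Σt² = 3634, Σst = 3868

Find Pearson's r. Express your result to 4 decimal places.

-0.1736

r = (nΣst − ΣsΣt) / √[(nΣs² − (Σs)²)(nΣt² − (Σt)²)]
Numerator: 6×3868 − 163×144 = -264
Denominator: √[(28734 − 26569)(21804 − 20736)] = √[2165 × 1068] = 1520.5986
r = -264 / 1520.5986 ≈ -0.1736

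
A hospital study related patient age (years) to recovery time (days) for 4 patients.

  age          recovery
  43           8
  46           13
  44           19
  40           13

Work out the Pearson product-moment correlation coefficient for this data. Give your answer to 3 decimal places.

0.170

n = 4, Σx = 173, Σy = 53, Σx² = 7501, Σy² = 763, Σxy = 2298
nΣxy − ΣxΣy = 9192 − 9169 = 23
nΣx² − (Σx)² = 30004 − 29929 = 75; nΣy² − (Σy)² = 3052 − 2809 = 243
r = 23 / √(75 × 243) = 23 / 135.0000 ≈ 0.170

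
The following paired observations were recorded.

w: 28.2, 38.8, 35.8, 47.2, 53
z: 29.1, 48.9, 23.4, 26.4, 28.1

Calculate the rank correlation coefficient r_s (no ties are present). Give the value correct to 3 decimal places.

Rank w: 1, 3, 2, 4, 5
Rank z: 4, 5, 1, 2, 3
d = rank(w) − rank(z): -3, -2, 1, 2, 2; Σd² = 22
ρ = 1 − 6Σd² / [n(n²−1)] = 1 − 6×22 / (5×24) = 1 − 132/120 ≈ -0.100

-0.100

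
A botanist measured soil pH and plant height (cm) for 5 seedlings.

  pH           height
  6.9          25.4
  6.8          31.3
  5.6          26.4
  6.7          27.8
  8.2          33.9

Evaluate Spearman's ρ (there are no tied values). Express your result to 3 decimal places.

Rank pH: 4, 3, 1, 2, 5
Rank height: 1, 4, 2, 3, 5
d = rank(pH) − rank(height): 3, -1, -1, -1, 0; Σd² = 12
ρ = 1 − 6Σd² / [n(n²−1)] = 1 − 6×12 / (5×24) = 1 − 72/120 ≈ 0.400

0.400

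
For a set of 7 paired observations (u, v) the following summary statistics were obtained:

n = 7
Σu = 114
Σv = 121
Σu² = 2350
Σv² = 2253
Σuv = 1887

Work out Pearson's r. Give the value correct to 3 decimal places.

-0.296

r = (nΣuv − ΣuΣv) / √[(nΣu² − (Σu)²)(nΣv² − (Σv)²)]
Numerator: 7×1887 − 114×121 = -585
Denominator: √[(16450 − 12996)(15771 − 14641)] = √[3454 × 1130] = 1975.6062
r = -585 / 1975.6062 ≈ -0.296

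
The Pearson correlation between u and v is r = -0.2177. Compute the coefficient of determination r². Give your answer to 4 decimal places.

r² = (-0.2177)² = 0.0474

0.0474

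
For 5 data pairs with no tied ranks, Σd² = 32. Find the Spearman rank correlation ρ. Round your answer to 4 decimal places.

-0.6000

ρ = 1 − 6Σd² / [n(n²−1)] = 1 − 6×32 / (5×24)
  = 1 − 192/120 = 1 − 1.60000 ≈ -0.6000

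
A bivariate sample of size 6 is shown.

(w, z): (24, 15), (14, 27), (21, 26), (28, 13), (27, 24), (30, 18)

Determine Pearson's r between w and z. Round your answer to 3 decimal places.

n = 6, Σw = 144, Σz = 123, Σw² = 3626, Σz² = 2699, Σwz = 2836
nΣwz − ΣwΣz = 17016 − 17712 = -696
nΣw² − (Σw)² = 21756 − 20736 = 1020; nΣz² − (Σz)² = 16194 − 15129 = 1065
r = -696 / √(1020 × 1065) = -696 / 1042.2572 ≈ -0.668

-0.668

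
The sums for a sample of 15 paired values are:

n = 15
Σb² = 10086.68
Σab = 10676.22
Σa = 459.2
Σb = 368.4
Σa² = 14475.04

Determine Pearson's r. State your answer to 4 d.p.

-0.9138

r = (nΣab − ΣaΣb) / √[(nΣa² − (Σa)²)(nΣb² − (Σb)²)]
Numerator: 15×10676.22 − 459.2×368.4 = -9025.98
Denominator: √[(217125.6 − 210864.64)(151300.2 − 135718.56)] = √[6260.96 × 15581.64] = 9877.0453
r = -9025.98 / 9877.0453 ≈ -0.9138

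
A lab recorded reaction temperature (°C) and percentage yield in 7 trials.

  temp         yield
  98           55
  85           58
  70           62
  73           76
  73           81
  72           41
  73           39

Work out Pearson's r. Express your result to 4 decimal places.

n = 7, Σx = 544, Σy = 412, Σx² = 42900, Σy² = 25772, Σxy = 31920
nΣxy − ΣxΣy = 223440 − 224128 = -688
nΣx² − (Σx)² = 300300 − 295936 = 4364; nΣy² − (Σy)² = 180404 − 169744 = 10660
r = -688 / √(4364 × 10660) = -688 / 6820.5748 ≈ -0.1009

-0.1009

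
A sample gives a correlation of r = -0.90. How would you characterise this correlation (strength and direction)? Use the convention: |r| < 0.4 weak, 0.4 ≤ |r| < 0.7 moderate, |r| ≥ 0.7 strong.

r = -0.90 < 0 so the relationship is negative.
|r| = 0.90, which falls in the strong range.

strong negative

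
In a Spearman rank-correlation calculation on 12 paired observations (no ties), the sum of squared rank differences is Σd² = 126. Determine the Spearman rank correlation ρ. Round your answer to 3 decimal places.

0.559

ρ = 1 − 6Σd² / [n(n²−1)] = 1 − 6×126 / (12×143)
  = 1 − 756/1716 = 1 − 0.4406 ≈ 0.559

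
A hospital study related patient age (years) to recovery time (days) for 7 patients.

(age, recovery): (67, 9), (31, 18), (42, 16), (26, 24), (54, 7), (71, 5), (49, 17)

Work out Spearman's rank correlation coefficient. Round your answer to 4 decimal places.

Rank age: 6, 2, 3, 1, 5, 7, 4
Rank recovery: 3, 6, 4, 7, 2, 1, 5
d = rank(age) − rank(recovery): 3, -4, -1, -6, 3, 6, -1; Σd² = 108
ρ = 1 − 6Σd² / [n(n²−1)] = 1 − 6×108 / (7×48) = 1 − 648/336 ≈ -0.9286

-0.9286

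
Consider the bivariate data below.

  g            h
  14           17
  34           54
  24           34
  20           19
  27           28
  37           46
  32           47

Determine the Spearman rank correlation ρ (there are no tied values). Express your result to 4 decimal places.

Rank g: 1, 6, 3, 2, 4, 7, 5
Rank h: 1, 7, 4, 2, 3, 5, 6
d = rank(g) − rank(h): 0, -1, -1, 0, 1, 2, -1; Σd² = 8
ρ = 1 − 6Σd² / [n(n²−1)] = 1 − 6×8 / (7×48) = 1 − 48/336 ≈ 0.8571

0.8571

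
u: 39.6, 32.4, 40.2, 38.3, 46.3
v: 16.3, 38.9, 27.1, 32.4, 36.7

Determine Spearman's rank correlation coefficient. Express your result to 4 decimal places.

-0.3000

Rank u: 3, 1, 4, 2, 5
Rank v: 1, 5, 2, 3, 4
d = rank(u) − rank(v): 2, -4, 2, -1, 1; Σd² = 26
ρ = 1 − 6Σd² / [n(n²−1)] = 1 − 6×26 / (5×24) = 1 − 156/120 ≈ -0.3000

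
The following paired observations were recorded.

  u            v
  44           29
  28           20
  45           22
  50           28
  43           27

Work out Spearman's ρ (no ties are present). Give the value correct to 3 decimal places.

0.500

Rank u: 3, 1, 4, 5, 2
Rank v: 5, 1, 2, 4, 3
d = rank(u) − rank(v): -2, 0, 2, 1, -1; Σd² = 10
ρ = 1 − 6Σd² / [n(n²−1)] = 1 − 6×10 / (5×24) = 1 − 60/120 ≈ 0.500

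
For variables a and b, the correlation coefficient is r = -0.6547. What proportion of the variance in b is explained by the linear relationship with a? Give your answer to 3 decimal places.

0.429

r² = (-0.6547)² = 0.429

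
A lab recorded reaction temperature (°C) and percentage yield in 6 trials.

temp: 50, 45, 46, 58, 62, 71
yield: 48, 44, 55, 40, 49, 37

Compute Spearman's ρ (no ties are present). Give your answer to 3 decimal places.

Rank temp: 3, 1, 2, 4, 5, 6
Rank yield: 4, 3, 6, 2, 5, 1
d = rank(temp) − rank(yield): -1, -2, -4, 2, 0, 5; Σd² = 50
ρ = 1 − 6Σd² / [n(n²−1)] = 1 − 6×50 / (6×35) = 1 − 300/210 ≈ -0.429

-0.429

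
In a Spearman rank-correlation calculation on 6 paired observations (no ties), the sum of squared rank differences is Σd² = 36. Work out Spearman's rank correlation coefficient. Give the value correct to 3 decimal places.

ρ = 1 − 6Σd² / [n(n²−1)] = 1 − 6×36 / (6×35)
  = 1 − 216/210 = 1 − 1.0286 ≈ -0.029

-0.029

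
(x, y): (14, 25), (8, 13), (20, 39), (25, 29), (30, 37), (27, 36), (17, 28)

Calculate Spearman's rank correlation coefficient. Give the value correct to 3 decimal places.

Rank x: 2, 1, 4, 5, 7, 6, 3
Rank y: 2, 1, 7, 4, 6, 5, 3
d = rank(x) − rank(y): 0, 0, -3, 1, 1, 1, 0; Σd² = 12
ρ = 1 − 6Σd² / [n(n²−1)] = 1 − 6×12 / (7×48) = 1 − 72/336 ≈ 0.786

0.786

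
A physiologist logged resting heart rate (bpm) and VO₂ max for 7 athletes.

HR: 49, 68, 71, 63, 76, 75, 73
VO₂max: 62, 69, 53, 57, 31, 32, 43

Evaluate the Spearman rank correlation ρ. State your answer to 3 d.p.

Rank HR: 1, 3, 4, 2, 7, 6, 5
Rank VO₂max: 6, 7, 4, 5, 1, 2, 3
d = rank(HR) − rank(VO₂max): -5, -4, 0, -3, 6, 4, 2; Σd² = 106
ρ = 1 − 6Σd² / [n(n²−1)] = 1 − 6×106 / (7×48) = 1 − 636/336 ≈ -0.893

-0.893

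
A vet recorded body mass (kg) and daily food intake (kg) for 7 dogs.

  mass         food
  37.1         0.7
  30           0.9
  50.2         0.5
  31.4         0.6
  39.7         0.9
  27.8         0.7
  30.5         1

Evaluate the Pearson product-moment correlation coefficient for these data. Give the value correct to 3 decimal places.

-0.492

n = 7, Σx = 246.7, Σy = 5.3, Σx² = 9061.59, Σy² = 4.21, Σxy = 182.6
nΣxy − ΣxΣy = 1278.2 − 1307.51 = -29.31
nΣx² − (Σx)² = 63431.13 − 60860.89 = 2570.24; nΣy² − (Σy)² = 29.47 − 28.09 = 1.38
r = -29.31 / √(2570.24 × 1.38) = -29.31 / 59.5561 ≈ -0.492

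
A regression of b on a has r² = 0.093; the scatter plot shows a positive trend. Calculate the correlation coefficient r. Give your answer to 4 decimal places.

0.3050

|r| = √0.093 = 0.3050
The association is positive, so r = 0.3050.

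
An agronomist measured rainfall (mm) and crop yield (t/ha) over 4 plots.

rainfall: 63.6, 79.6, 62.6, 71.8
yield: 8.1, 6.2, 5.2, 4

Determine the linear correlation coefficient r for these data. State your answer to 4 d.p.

n = 4, Σx = 277.6, Σy = 23.5, Σx² = 19455.12, Σy² = 147.09, Σxy = 1621.4
nΣxy − ΣxΣy = 6485.6 − 6523.6 = -38
nΣx² − (Σx)² = 77820.48 − 77061.76 = 758.72; nΣy² − (Σy)² = 588.36 − 552.25 = 36.11
r = -38 / √(758.72 × 36.11) = -38 / 165.5215 ≈ -0.2296

-0.2296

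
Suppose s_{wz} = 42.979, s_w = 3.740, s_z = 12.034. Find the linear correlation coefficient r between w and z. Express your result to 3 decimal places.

0.955

r = Cov(w,z) / (s_w · s_z) = 42.979 / (3.740 × 12.034)
  = 42.979 / 45.0072 ≈ 0.955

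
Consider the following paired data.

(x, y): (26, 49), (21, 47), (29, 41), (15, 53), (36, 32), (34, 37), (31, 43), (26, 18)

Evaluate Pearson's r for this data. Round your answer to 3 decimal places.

n = 8, Σx = 218, Σy = 320, Σx² = 6272, Σy² = 13666, Σxy = 8456
nΣxy − ΣxΣy = 67648 − 69760 = -2112
nΣx² − (Σx)² = 50176 − 47524 = 2652; nΣy² − (Σy)² = 109328 − 102400 = 6928
r = -2112 / √(2652 × 6928) = -2112 / 4286.3803 ≈ -0.493

-0.493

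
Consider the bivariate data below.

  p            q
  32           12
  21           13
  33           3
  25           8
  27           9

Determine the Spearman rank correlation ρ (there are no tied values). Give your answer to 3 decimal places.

Rank p: 4, 1, 5, 2, 3
Rank q: 4, 5, 1, 2, 3
d = rank(p) − rank(q): 0, -4, 4, 0, 0; Σd² = 32
ρ = 1 − 6Σd² / [n(n²−1)] = 1 − 6×32 / (5×24) = 1 − 192/120 ≈ -0.600

-0.600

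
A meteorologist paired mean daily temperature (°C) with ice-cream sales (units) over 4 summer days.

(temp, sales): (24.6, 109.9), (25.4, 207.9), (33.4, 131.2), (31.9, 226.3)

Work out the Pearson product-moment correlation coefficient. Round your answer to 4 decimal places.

0.1568

n = 4, Σx = 115.3, Σy = 675.3, Σx² = 3383.49, Σy² = 123725.55, Σxy = 19585.25
nΣxy − ΣxΣy = 78341 − 77862.09 = 478.91
nΣx² − (Σx)² = 13533.96 − 13294.09 = 239.87; nΣy² − (Σy)² = 494902.2 − 456030.09 = 38872.11
r = 478.91 / √(239.87 × 38872.11) = 478.91 / 3053.5640 ≈ 0.1568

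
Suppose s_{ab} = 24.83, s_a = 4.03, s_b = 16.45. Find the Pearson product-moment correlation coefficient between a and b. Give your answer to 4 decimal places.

0.3745

r = Cov(a,b) / (s_a · s_b) = 24.83 / (4.03 × 16.45)
  = 24.83 / 66.2935 ≈ 0.3745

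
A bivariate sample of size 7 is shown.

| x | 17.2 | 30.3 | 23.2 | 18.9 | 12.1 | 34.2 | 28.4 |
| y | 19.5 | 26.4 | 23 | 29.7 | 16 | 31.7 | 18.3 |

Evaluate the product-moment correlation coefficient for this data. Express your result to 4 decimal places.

n = 7, Σx = 164.3, Σy = 164.6, Σx² = 4231.99, Σy² = 4084.08, Σxy = 4027.71
nΣxy − ΣxΣy = 28193.97 − 27043.78 = 1150.19
nΣx² − (Σx)² = 29623.93 − 26994.49 = 2629.44; nΣy² − (Σy)² = 28588.56 − 27093.16 = 1495.4
r = 1150.19 / √(2629.44 × 1495.4) = 1150.19 / 1982.9434 ≈ 0.5800

0.5800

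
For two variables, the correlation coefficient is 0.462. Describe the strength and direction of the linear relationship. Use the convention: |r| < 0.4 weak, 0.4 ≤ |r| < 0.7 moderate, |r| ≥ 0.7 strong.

r = 0.462 > 0 so the relationship is positive.
|r| = 0.462, which falls in the moderate range.

moderate positive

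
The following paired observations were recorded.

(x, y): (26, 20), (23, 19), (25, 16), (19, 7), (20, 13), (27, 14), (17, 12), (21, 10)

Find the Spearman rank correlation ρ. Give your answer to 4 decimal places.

0.7143

Rank x: 7, 5, 6, 2, 3, 8, 1, 4
Rank y: 8, 7, 6, 1, 4, 5, 3, 2
d = rank(x) − rank(y): -1, -2, 0, 1, -1, 3, -2, 2; Σd² = 24
ρ = 1 − 6Σd² / [n(n²−1)] = 1 − 6×24 / (8×63) = 1 − 144/504 ≈ 0.7143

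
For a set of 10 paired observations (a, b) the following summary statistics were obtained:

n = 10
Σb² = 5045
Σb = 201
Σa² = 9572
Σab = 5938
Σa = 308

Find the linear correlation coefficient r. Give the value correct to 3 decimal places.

r = (nΣab − ΣaΣb) / √[(nΣa² − (Σa)²)(nΣb² − (Σb)²)]
Numerator: 10×5938 − 308×201 = -2528
Denominator: √[(95720 − 94864)(50450 − 40401)] = √[856 × 10049] = 2932.9071
r = -2528 / 2932.9071 ≈ -0.862

-0.862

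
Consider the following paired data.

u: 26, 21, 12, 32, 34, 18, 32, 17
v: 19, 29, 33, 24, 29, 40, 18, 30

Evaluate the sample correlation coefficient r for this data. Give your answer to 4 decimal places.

-0.6438

n = 8, Σu = 192, Σv = 222, Σu² = 5078, Σv² = 6532, Σuv = 5059
nΣuv − ΣuΣv = 40472 − 42624 = -2152
nΣu² − (Σu)² = 40624 − 36864 = 3760; nΣv² − (Σv)² = 52256 − 49284 = 2972
r = -2152 / √(3760 × 2972) = -2152 / 3342.8611 ≈ -0.6438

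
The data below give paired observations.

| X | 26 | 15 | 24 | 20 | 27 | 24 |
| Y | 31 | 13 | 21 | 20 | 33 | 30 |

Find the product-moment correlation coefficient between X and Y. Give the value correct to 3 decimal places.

0.920

n = 6, ΣX = 136, ΣY = 148, ΣX² = 3182, ΣY² = 3960, ΣXY = 3516
nΣXY − ΣXΣY = 21096 − 20128 = 968
nΣX² − (ΣX)² = 19092 − 18496 = 596; nΣY² − (ΣY)² = 23760 − 21904 = 1856
r = 968 / √(596 × 1856) = 968 / 1051.7490 ≈ 0.920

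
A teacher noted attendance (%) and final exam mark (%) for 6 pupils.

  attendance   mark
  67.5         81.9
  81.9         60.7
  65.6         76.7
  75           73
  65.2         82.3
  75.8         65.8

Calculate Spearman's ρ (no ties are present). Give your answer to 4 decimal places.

-0.9429

Rank attendance: 3, 6, 2, 4, 1, 5
Rank mark: 5, 1, 4, 3, 6, 2
d = rank(attendance) − rank(mark): -2, 5, -2, 1, -5, 3; Σd² = 68
ρ = 1 − 6Σd² / [n(n²−1)] = 1 − 6×68 / (6×35) = 1 − 408/210 ≈ -0.9429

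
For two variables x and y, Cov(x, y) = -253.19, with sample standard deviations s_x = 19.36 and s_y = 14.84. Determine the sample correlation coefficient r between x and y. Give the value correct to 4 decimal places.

-0.8813

r = Cov(x,y) / (s_x · s_y) = -253.19 / (19.36 × 14.84)
  = -253.19 / 287.3024 ≈ -0.8813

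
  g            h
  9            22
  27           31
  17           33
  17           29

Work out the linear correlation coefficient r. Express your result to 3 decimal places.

0.723

n = 4, Σg = 70, Σh = 115, Σg² = 1388, Σh² = 3375, Σgh = 2089
nΣgh − ΣgΣh = 8356 − 8050 = 306
nΣg² − (Σg)² = 5552 − 4900 = 652; nΣh² − (Σh)² = 13500 − 13225 = 275
r = 306 / √(652 × 275) = 306 / 423.4383 ≈ 0.723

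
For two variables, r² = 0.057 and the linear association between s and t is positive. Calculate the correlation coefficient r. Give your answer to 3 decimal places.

0.239

|r| = √0.057 = 0.239
The association is positive, so r = 0.239.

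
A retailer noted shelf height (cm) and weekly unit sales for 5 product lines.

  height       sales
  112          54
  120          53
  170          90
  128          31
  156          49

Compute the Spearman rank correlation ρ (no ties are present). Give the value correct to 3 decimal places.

0.100

Rank height: 1, 2, 5, 3, 4
Rank sales: 4, 3, 5, 1, 2
d = rank(height) − rank(sales): -3, -1, 0, 2, 2; Σd² = 18
ρ = 1 − 6Σd² / [n(n²−1)] = 1 − 6×18 / (5×24) = 1 − 108/120 ≈ 0.100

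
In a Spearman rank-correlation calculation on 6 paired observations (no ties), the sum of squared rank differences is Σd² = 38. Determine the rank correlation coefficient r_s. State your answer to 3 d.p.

ρ = 1 − 6Σd² / [n(n²−1)] = 1 − 6×38 / (6×35)
  = 1 − 228/210 = 1 − 1.0857 ≈ -0.086

-0.086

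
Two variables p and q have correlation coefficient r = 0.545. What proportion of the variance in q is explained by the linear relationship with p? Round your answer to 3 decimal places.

r² = (0.545)² = 0.297

0.297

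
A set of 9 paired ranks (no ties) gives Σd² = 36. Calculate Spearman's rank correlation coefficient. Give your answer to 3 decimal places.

0.700

ρ = 1 − 6Σd² / [n(n²−1)] = 1 − 6×36 / (9×80)
  = 1 − 216/720 = 1 − 0.3000 ≈ 0.700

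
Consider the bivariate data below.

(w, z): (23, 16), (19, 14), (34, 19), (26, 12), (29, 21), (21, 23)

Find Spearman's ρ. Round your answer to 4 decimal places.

0.1429

Rank w: 3, 1, 6, 4, 5, 2
Rank z: 3, 2, 4, 1, 5, 6
d = rank(w) − rank(z): 0, -1, 2, 3, 0, -4; Σd² = 30
ρ = 1 − 6Σd² / [n(n²−1)] = 1 − 6×30 / (6×35) = 1 − 180/210 ≈ 0.1429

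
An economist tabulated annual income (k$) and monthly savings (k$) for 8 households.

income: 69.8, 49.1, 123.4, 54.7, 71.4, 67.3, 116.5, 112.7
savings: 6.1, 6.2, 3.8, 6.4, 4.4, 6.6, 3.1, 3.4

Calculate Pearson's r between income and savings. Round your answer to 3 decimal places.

-0.894

n = 8, Σx = 664.9, Σy = 40, Σx² = 61403.29, Σy² = 215.14, Σxy = 3051.87
nΣxy − ΣxΣy = 24414.96 − 26596 = -2181.04
nΣx² − (Σx)² = 491226.32 − 442092.01 = 49134.31; nΣy² − (Σy)² = 1721.12 − 1600 = 121.12
r = -2181.04 / √(49134.31 × 121.12) = -2181.04 / 2439.4974 ≈ -0.894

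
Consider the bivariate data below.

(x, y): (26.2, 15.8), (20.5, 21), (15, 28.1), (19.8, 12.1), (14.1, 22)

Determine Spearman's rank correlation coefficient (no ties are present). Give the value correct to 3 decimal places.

Rank x: 5, 4, 2, 3, 1
Rank y: 2, 3, 5, 1, 4
d = rank(x) − rank(y): 3, 1, -3, 2, -3; Σd² = 32
ρ = 1 − 6Σd² / [n(n²−1)] = 1 − 6×32 / (5×24) = 1 − 192/120 ≈ -0.600

-0.600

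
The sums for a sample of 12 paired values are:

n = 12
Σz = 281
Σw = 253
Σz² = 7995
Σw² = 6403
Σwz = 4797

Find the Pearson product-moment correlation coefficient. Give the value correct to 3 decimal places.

-0.917

r = (nΣwz − ΣwΣz) / √[(nΣw² − (Σw)²)(nΣz² − (Σz)²)]
Numerator: 12×4797 − 253×281 = -13529
Denominator: √[(76836 − 64009)(95940 − 78961)] = √[12827 × 16979] = 14757.6974
r = -13529 / 14757.6974 ≈ -0.917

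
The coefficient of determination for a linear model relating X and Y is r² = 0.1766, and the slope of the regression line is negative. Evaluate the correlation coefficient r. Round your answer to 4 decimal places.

-0.4202

|r| = √0.1766 = 0.4202
The association is negative, so r = −0.4202.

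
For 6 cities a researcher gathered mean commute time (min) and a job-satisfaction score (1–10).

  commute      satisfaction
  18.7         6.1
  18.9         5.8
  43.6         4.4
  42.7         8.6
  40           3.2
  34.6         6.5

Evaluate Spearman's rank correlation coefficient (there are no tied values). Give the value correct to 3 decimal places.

Rank commute: 1, 2, 6, 5, 4, 3
Rank satisfaction: 4, 3, 2, 6, 1, 5
d = rank(commute) − rank(satisfaction): -3, -1, 4, -1, 3, -2; Σd² = 40
ρ = 1 − 6Σd² / [n(n²−1)] = 1 − 6×40 / (6×35) = 1 − 240/210 ≈ -0.143

-0.143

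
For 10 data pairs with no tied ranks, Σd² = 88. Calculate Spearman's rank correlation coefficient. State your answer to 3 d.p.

ρ = 1 − 6Σd² / [n(n²−1)] = 1 − 6×88 / (10×99)
  = 1 − 528/990 = 1 − 0.5333 ≈ 0.467

0.467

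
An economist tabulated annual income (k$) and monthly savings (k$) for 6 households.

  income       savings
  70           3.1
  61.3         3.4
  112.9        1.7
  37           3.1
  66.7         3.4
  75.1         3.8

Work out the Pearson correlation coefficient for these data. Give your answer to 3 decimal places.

-0.672

n = 6, Σx = 423, Σy = 18.5, Σx² = 32862, Σy² = 59.67, Σxy = 1244.21
nΣxy − ΣxΣy = 7465.26 − 7825.5 = -360.24
nΣx² − (Σx)² = 197172 − 178929 = 18243; nΣy² − (Σy)² = 358.02 − 342.25 = 15.77
r = -360.24 / √(18243 × 15.77) = -360.24 / 536.3694 ≈ -0.672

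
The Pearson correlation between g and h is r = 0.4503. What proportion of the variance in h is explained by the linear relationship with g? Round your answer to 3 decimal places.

r² = (0.4503)² = 0.203

0.203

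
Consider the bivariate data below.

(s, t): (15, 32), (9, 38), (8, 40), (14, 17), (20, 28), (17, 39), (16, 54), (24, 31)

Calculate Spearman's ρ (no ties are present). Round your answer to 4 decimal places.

-0.2857

Rank s: 4, 2, 1, 3, 7, 6, 5, 8
Rank t: 4, 5, 7, 1, 2, 6, 8, 3
d = rank(s) − rank(t): 0, -3, -6, 2, 5, 0, -3, 5; Σd² = 108
ρ = 1 − 6Σd² / [n(n²−1)] = 1 − 6×108 / (8×63) = 1 − 648/504 ≈ -0.2857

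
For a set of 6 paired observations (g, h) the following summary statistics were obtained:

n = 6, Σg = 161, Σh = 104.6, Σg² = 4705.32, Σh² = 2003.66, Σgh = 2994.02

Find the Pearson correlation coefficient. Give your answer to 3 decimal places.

0.711

r = (nΣgh − ΣgΣh) / √[(nΣg² − (Σg)²)(nΣh² − (Σh)²)]
Numerator: 6×2994.02 − 161×104.6 = 1123.52
Denominator: √[(28231.92 − 25921)(12021.96 − 10941.16)] = √[2310.92 × 1080.8] = 1580.3931
r = 1123.52 / 1580.3931 ≈ 0.711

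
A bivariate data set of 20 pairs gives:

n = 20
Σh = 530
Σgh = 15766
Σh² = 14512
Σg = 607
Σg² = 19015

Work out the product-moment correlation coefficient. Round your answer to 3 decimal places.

-0.607

r = (nΣgh − ΣgΣh) / √[(nΣg² − (Σg)²)(nΣh² − (Σh)²)]
Numerator: 20×15766 − 607×530 = -6390
Denominator: √[(380300 − 368449)(290240 − 280900)] = √[11851 × 9340] = 10520.8526
r = -6390 / 10520.8526 ≈ -0.607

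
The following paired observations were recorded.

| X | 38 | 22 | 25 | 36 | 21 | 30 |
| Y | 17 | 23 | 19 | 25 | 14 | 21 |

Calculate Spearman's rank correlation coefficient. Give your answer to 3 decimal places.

Rank X: 6, 2, 3, 5, 1, 4
Rank Y: 2, 5, 3, 6, 1, 4
d = rank(X) − rank(Y): 4, -3, 0, -1, 0, 0; Σd² = 26
ρ = 1 − 6Σd² / [n(n²−1)] = 1 − 6×26 / (6×35) = 1 − 156/210 ≈ 0.257

0.257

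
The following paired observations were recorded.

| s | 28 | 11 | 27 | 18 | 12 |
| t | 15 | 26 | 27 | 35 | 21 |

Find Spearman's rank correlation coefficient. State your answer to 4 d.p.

-0.2000

Rank s: 5, 1, 4, 3, 2
Rank t: 1, 3, 4, 5, 2
d = rank(s) − rank(t): 4, -2, 0, -2, 0; Σd² = 24
ρ = 1 − 6Σd² / [n(n²−1)] = 1 − 6×24 / (5×24) = 1 − 144/120 ≈ -0.2000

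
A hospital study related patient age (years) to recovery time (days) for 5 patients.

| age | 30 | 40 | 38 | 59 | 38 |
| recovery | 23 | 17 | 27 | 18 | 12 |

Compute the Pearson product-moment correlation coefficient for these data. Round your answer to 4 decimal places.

n = 5, Σx = 205, Σy = 97, Σx² = 8869, Σy² = 2015, Σxy = 3914
nΣxy − ΣxΣy = 19570 − 19885 = -315
nΣx² − (Σx)² = 44345 − 42025 = 2320; nΣy² − (Σy)² = 10075 − 9409 = 666
r = -315 / √(2320 × 666) = -315 / 1243.0286 ≈ -0.2534

-0.2534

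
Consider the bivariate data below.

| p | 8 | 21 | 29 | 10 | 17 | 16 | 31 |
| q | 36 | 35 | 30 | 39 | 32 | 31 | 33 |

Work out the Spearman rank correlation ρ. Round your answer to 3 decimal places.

Rank p: 1, 5, 6, 2, 4, 3, 7
Rank q: 6, 5, 1, 7, 3, 2, 4
d = rank(p) − rank(q): -5, 0, 5, -5, 1, 1, 3; Σd² = 86
ρ = 1 − 6Σd² / [n(n²−1)] = 1 − 6×86 / (7×48) = 1 − 516/336 ≈ -0.536

-0.536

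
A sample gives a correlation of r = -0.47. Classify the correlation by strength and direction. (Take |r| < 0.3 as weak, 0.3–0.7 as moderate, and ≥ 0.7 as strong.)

moderate negative

r = -0.47 < 0 so the relationship is negative.
|r| = 0.47, which falls in the moderate range.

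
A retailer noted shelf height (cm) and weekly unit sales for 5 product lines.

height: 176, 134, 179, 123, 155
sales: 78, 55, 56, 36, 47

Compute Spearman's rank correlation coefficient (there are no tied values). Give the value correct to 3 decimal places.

0.800

Rank height: 4, 2, 5, 1, 3
Rank sales: 5, 3, 4, 1, 2
d = rank(height) − rank(sales): -1, -1, 1, 0, 1; Σd² = 4
ρ = 1 − 6Σd² / [n(n²−1)] = 1 − 6×4 / (5×24) = 1 − 24/120 ≈ 0.800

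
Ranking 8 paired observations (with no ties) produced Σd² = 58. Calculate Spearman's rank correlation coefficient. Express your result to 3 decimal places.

0.310

ρ = 1 − 6Σd² / [n(n²−1)] = 1 − 6×58 / (8×63)
  = 1 − 348/504 = 1 − 0.6905 ≈ 0.310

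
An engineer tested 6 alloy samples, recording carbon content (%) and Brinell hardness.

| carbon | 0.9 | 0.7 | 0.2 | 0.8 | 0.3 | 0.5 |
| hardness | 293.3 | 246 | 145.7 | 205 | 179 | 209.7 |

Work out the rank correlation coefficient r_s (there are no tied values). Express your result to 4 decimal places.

Rank carbon: 6, 4, 1, 5, 2, 3
Rank hardness: 6, 5, 1, 3, 2, 4
d = rank(carbon) − rank(hardness): 0, -1, 0, 2, 0, -1; Σd² = 6
ρ = 1 − 6Σd² / [n(n²−1)] = 1 − 6×6 / (6×35) = 1 − 36/210 ≈ 0.8286

0.8286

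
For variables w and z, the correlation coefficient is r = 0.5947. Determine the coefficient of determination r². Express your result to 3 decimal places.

0.354

r² = (0.5947)² = 0.354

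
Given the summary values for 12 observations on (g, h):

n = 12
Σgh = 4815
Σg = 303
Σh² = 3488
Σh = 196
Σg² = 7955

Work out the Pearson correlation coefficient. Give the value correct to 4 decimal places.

-0.4537

r = (nΣgh − ΣgΣh) / √[(nΣg² − (Σg)²)(nΣh² − (Σh)²)]
Numerator: 12×4815 − 303×196 = -1608
Denominator: √[(95460 − 91809)(41856 − 38416)] = √[3651 × 3440] = 3543.9300
r = -1608 / 3543.9300 ≈ -0.4537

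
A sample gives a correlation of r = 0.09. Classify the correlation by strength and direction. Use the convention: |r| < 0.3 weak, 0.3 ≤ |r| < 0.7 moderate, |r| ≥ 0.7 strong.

weak positive

r = 0.09 > 0 so the relationship is positive.
|r| = 0.09, which falls in the weak range.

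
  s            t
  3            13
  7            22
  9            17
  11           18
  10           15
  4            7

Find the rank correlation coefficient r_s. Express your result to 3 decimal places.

0.543

Rank s: 1, 3, 4, 6, 5, 2
Rank t: 2, 6, 4, 5, 3, 1
d = rank(s) − rank(t): -1, -3, 0, 1, 2, 1; Σd² = 16
ρ = 1 − 6Σd² / [n(n²−1)] = 1 − 6×16 / (6×35) = 1 − 96/210 ≈ 0.543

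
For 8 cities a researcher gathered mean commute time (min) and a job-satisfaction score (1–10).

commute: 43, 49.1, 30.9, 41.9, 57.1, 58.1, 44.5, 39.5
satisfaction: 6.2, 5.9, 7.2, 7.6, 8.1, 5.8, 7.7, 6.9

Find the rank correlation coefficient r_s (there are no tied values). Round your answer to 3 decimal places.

-0.190

Rank commute: 4, 6, 1, 3, 7, 8, 5, 2
Rank satisfaction: 3, 2, 5, 6, 8, 1, 7, 4
d = rank(commute) − rank(satisfaction): 1, 4, -4, -3, -1, 7, -2, -2; Σd² = 100
ρ = 1 − 6Σd² / [n(n²−1)] = 1 − 6×100 / (8×63) = 1 − 600/504 ≈ -0.190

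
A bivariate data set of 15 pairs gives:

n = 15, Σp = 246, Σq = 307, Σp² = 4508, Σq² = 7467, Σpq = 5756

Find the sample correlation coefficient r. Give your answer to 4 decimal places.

r = (nΣpq − ΣpΣq) / √[(nΣp² − (Σp)²)(nΣq² − (Σq)²)]
Numerator: 15×5756 − 246×307 = 10818
Denominator: √[(67620 − 60516)(112005 − 94249)] = √[7104 × 17756] = 11231.1453
r = 10818 / 11231.1453 ≈ 0.9632

0.9632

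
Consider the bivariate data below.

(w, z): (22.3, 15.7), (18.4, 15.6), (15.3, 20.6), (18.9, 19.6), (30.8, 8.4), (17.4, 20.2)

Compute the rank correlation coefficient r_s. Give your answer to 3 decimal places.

-0.829

Rank w: 5, 3, 1, 4, 6, 2
Rank z: 3, 2, 6, 4, 1, 5
d = rank(w) − rank(z): 2, 1, -5, 0, 5, -3; Σd² = 64
ρ = 1 − 6Σd² / [n(n²−1)] = 1 − 6×64 / (6×35) = 1 − 384/210 ≈ -0.829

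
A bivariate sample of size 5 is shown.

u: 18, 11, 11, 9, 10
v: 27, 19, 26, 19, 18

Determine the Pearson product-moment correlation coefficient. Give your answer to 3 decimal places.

0.743

n = 5, Σu = 59, Σv = 109, Σu² = 747, Σv² = 2451, Σuv = 1332
nΣuv − ΣuΣv = 6660 − 6431 = 229
nΣu² − (Σu)² = 3735 − 3481 = 254; nΣv² − (Σv)² = 12255 − 11881 = 374
r = 229 / √(254 × 374) = 229 / 308.2142 ≈ 0.743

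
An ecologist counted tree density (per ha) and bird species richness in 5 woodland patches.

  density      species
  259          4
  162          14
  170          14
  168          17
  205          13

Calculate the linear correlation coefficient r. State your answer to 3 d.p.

-0.934

n = 5, Σx = 964, Σy = 62, Σx² = 192474, Σy² = 866, Σxy = 11205
nΣxy − ΣxΣy = 56025 − 59768 = -3743
nΣx² − (Σx)² = 962370 − 929296 = 33074; nΣy² − (Σy)² = 4330 − 3844 = 486
r = -3743 / √(33074 × 486) = -3743 / 4009.2348 ≈ -0.934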